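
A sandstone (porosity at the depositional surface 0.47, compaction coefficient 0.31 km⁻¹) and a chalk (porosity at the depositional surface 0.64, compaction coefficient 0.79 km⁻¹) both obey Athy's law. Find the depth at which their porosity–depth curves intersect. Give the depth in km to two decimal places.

0.64 km

Set n₀ₐ e^(−kₐz) = n₀ᵦ e^(−kᵦz) ⇒ ln(n₀ₐ/n₀ᵦ) = (kₐ − kᵦ)·z
z = ln(0.47/0.64) / (0.31 − 0.79) = -0.3087 / -0.48 = 0.643 km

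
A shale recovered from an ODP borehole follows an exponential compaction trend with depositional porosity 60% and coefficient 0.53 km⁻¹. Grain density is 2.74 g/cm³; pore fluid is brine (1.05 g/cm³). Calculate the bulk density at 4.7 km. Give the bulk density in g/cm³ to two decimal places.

2.66 g/cm³

Porosity at depth: φ = 0.6·exp(−0.53×4.7) = 0.6×0.0828 = 0.0497
Bulk density: ρ_b = (1−φ)ρ_g + φ·ρ_f = 0.9503×2.74 + 0.0497×1.05
       = 2.604 + 0.052 = 2.656 g/cm³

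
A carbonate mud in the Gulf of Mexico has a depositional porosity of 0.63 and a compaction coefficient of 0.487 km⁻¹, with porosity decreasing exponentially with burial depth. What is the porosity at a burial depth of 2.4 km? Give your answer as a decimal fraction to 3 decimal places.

phi = phi₀·exp(−k·Z) = 0.63 × exp(−0.487 × 2.4) = 0.63 × exp(−1.169)
  = 0.63 × 0.3107 = 0.1958

0.196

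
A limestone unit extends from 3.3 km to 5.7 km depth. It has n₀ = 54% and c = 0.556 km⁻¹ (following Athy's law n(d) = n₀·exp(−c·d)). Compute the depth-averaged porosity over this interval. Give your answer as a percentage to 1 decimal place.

⟨n⟩ = (1/(d₂−d₁)) ∫ n₀ e^(−cd) dd = n₀·(e^(−c·d₁) − e^(−c·d₂)) / (c·(d₂−d₁))
e^(−0.556×3.3) = 0.1596; e^(−0.556×5.7) = 0.0420
⟨n⟩ = 0.54 × (0.1596 − 0.0420) / (0.556 × 2.4) = 0.54 × 0.0881 = 0.0476

4.8%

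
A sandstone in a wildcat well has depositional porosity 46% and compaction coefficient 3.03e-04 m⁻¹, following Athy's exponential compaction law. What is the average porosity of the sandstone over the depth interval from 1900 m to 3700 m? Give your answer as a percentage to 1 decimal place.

Working in km (1 km = 1000 m; β in km⁻¹ = β in m⁻¹ × 1000):
⟨φ⟩ = (1/(z₂−z₁)) ∫ φ₀ e^(−βz) dz = φ₀·(e^(−β·z₁) − e^(−β·z₂)) / (β·(z₂−z₁))
e^(−0.303×1.9) = 0.5623; e^(−0.303×3.7) = 0.3259
⟨φ⟩ = 0.46 × (0.5623 − 0.3259) / (0.303 × 1.8) = 0.46 × 0.4334 = 0.1994

19.9%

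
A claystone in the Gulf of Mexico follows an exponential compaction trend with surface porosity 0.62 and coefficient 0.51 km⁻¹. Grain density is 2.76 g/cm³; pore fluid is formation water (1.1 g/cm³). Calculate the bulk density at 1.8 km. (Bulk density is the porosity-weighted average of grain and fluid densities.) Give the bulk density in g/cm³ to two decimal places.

Porosity at depth: n = 0.62·exp(−0.51×1.8) = 0.62×0.3993 = 0.2476
Bulk density: ρ_b = (1−n)ρ_g + n·ρ_f = 0.7524×2.76 + 0.2476×1.1
       = 2.077 + 0.272 = 2.349 g/cm³

2.35 g/cm³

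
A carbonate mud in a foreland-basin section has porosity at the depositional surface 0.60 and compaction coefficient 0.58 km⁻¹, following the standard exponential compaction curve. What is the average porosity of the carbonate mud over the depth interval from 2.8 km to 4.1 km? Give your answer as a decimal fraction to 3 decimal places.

⟨φ⟩ = (1/(Z₂−Z₁)) ∫ φ₀ e^(−cZ) dZ = φ₀·(e^(−c·Z₁) − e^(−c·Z₂)) / (c·(Z₂−Z₁))
e^(−0.58×2.8) = 0.1971; e^(−0.58×4.1) = 0.0927
⟨φ⟩ = 0.6 × (0.1971 − 0.0927) / (0.58 × 1.3) = 0.6 × 0.1384 = 0.0831

0.083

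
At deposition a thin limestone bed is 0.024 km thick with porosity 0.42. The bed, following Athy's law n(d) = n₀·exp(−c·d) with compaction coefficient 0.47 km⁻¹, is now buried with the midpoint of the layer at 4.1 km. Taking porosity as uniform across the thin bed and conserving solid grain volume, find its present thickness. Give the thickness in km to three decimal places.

0.015 km

Porosity at 4.1 km: n = 0.42·exp(−0.47×4.1) = 0.0611
Solid-volume conservation: h(1−n) = h₀(1−n₀) ⇒ h = h₀·(1−n₀)/(1−n)
h = 0.024 × (1 − 0.42)/(1 − 0.0611) = 0.024 × 0.6178 = 0.0148 km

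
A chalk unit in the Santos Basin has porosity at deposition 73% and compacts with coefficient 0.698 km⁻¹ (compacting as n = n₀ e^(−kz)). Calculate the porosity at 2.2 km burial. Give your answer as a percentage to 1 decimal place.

n = n₀·exp(−k·z) = 0.73 × exp(−0.698 × 2.2) = 0.73 × exp(−1.536)
  = 0.73 × 0.2153 = 0.1572

15.7%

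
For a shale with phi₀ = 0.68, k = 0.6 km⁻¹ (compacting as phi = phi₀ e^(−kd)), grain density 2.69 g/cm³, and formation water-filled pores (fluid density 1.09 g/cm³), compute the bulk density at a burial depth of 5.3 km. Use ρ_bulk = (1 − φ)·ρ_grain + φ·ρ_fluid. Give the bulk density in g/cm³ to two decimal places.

2.64 g/cm³

Porosity at depth: phi = 0.68·exp(−0.6×5.3) = 0.68×0.0416 = 0.0283
Bulk density: ρ_b = (1−phi)ρ_g + phi·ρ_f = 0.9717×2.69 + 0.0283×1.09
       = 2.614 + 0.031 = 2.645 g/cm³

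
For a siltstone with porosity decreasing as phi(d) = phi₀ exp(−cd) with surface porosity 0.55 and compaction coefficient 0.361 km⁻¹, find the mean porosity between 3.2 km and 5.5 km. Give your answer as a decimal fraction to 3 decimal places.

⟨phi⟩ = (1/(d₂−d₁)) ∫ phi₀ e^(−cd) dd = phi₀·(e^(−c·d₁) − e^(−c·d₂)) / (c·(d₂−d₁))
e^(−0.361×3.2) = 0.3150; e^(−0.361×5.5) = 0.1373
⟨phi⟩ = 0.55 × (0.3150 − 0.1373) / (0.361 × 2.3) = 0.55 × 0.2140 = 0.1177

0.118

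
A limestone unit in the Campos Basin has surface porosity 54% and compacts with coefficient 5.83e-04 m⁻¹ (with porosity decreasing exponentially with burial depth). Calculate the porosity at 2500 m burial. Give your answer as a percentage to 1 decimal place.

Working in km (1 km = 1000 m; β in km⁻¹ = β in m⁻¹ × 1000):
n = n₀·exp(−β·d) = 0.54 × exp(−0.583 × 2.5) = 0.54 × exp(−1.458)
  = 0.54 × 0.2328 = 0.1257

12.6%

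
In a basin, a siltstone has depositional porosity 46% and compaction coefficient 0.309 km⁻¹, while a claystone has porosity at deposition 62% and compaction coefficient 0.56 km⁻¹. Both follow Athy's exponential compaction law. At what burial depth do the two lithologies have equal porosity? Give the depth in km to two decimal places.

Set phi₀ₐ e^(−βₐd) = phi₀ᵦ e^(−βᵦd) ⇒ ln(phi₀ₐ/phi₀ᵦ) = (βₐ − βᵦ)·d
d = ln(0.46/0.62) / (0.309 − 0.56) = -0.2985 / -0.251 = 1.189 km

1.19 km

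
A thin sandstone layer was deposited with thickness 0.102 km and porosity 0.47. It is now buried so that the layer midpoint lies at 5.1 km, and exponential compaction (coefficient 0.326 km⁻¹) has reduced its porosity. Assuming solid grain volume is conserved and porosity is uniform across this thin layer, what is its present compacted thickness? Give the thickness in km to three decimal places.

Porosity at 5.1 km: phi = 0.47·exp(−0.326×5.1) = 0.0891
Solid-volume conservation: h(1−phi) = h₀(1−phi₀) ⇒ h = h₀·(1−phi₀)/(1−phi)
h = 0.102 × (1 − 0.47)/(1 − 0.0891) = 0.102 × 0.5819 = 0.0594 km

0.059 km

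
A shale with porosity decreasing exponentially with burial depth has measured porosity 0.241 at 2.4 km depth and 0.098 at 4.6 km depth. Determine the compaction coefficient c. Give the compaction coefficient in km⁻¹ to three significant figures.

Athy: phi(Z) = phi₀ e^(−cZ) ⇒ phi₁/phi₂ = e^{c(Z₂−Z₁)} ⇒ c = ln(phi₁/phi₂)/(Z₂−Z₁)
c = ln(0.241/0.098) / (4.6 − 2.4) = ln(2.459) / 2.2 = 0.8998 / 2.2 = 0.409 km⁻¹

0.409 km⁻¹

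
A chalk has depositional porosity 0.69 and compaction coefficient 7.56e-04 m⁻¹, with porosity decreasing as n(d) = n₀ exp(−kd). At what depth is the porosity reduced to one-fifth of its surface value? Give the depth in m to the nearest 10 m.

Working in km (1 km = 1000 m; k in km⁻¹ = k in m⁻¹ × 1000):
n/n₀ = 1/5 ⇒ exp(−k·d) = 1/5 ⇒ d = ln(5) / k
d = 1.6094 / 0.756 = 2.129 km

2130 m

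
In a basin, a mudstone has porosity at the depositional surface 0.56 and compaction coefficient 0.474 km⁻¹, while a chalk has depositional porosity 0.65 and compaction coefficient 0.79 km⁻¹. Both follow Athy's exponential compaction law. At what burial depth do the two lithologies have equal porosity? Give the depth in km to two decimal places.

Set φ₀ₐ e^(−βₐd) = φ₀ᵦ e^(−βᵦd) ⇒ ln(φ₀ₐ/φ₀ᵦ) = (βₐ − βᵦ)·d
d = ln(0.56/0.65) / (0.474 − 0.79) = -0.1490 / -0.316 = 0.472 km

0.47 km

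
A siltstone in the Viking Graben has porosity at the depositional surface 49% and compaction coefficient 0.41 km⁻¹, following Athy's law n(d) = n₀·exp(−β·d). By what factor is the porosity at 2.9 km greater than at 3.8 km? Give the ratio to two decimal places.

1.45

n(d₁)/n(d₂) = e^(−β·d₁)/e^(−β·d₂) = e^{β(d₂−d₁)}
= exp(0.41 × 0.9) = exp(0.369) = 1.4463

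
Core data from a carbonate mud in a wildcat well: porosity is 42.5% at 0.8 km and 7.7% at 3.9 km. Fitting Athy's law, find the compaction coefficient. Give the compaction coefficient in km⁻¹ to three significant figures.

Athy: φ(d) = φ₀ e^(−cd) ⇒ φ₁/φ₂ = e^{c(d₂−d₁)} ⇒ c = ln(φ₁/φ₂)/(d₂−d₁)
c = ln(0.425/0.077) / (3.9 − 0.8) = ln(5.519) / 3.1 = 1.7083 / 3.1 = 0.5511 km⁻¹

0.551 km⁻¹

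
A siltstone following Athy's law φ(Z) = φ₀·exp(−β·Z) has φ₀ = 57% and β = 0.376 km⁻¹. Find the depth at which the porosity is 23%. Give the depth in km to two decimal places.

2.41 km

Invert Athy's law: Z = ln(φ₀/φ) / β
Z = ln(0.57/0.23) / 0.376 = ln(2.478) / 0.376 = 0.9076 / 0.376 = 2.414 km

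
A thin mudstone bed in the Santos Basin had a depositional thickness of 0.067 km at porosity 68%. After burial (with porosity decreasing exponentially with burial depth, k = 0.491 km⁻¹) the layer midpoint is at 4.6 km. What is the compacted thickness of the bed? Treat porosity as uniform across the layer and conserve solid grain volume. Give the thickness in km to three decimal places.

Porosity at 4.6 km: phi = 0.68·exp(−0.491×4.6) = 0.0711
Solid-volume conservation: h(1−phi) = h₀(1−phi₀) ⇒ h = h₀·(1−phi₀)/(1−phi)
h = 0.067 × (1 − 0.68)/(1 − 0.0711) = 0.067 × 0.3445 = 0.0231 km

0.023 km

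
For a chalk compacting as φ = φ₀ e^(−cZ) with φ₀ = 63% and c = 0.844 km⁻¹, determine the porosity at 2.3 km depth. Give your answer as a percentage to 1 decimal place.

9.0%

φ = φ₀·exp(−c·Z) = 0.63 × exp(−0.844 × 2.3) = 0.63 × exp(−1.941)
  = 0.63 × 0.1435 = 0.0904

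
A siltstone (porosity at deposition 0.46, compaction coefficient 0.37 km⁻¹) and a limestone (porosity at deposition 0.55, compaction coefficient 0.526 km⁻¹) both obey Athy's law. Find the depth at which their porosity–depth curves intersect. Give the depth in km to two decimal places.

Set phi₀ₐ e^(−kₐZ) = phi₀ᵦ e^(−kᵦZ) ⇒ ln(phi₀ₐ/phi₀ᵦ) = (kₐ − kᵦ)·Z
Z = ln(0.46/0.55) / (0.37 − 0.526) = -0.1787 / -0.156 = 1.145 km

1.15 km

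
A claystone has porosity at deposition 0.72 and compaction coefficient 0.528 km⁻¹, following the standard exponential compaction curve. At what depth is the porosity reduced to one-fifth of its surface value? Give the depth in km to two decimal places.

3.05 km

n/n₀ = 1/5 ⇒ exp(−β·d) = 1/5 ⇒ d = ln(5) / β
d = 1.6094 / 0.528 = 3.048 km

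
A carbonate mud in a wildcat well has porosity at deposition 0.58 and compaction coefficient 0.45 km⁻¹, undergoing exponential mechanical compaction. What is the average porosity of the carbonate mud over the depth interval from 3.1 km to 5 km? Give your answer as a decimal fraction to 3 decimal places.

0.097

⟨φ⟩ = (1/(d₂−d₁)) ∫ φ₀ e^(−βd) dd = φ₀·(e^(−β·d₁) − e^(−β·d₂)) / (β·(d₂−d₁))
e^(−0.45×3.1) = 0.2478; e^(−0.45×5) = 0.1054
⟨φ⟩ = 0.58 × (0.2478 − 0.1054) / (0.45 × 1.9) = 0.58 × 0.1666 = 0.0966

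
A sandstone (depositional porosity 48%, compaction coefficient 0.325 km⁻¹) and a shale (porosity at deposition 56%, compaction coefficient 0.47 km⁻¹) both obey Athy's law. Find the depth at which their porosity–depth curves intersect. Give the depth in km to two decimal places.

Set phi₀ₐ e^(−kₐd) = phi₀ᵦ e^(−kᵦd) ⇒ ln(phi₀ₐ/phi₀ᵦ) = (kₐ − kᵦ)·d
d = ln(0.48/0.56) / (0.325 − 0.47) = -0.1542 / -0.145 = 1.063 km

1.06 km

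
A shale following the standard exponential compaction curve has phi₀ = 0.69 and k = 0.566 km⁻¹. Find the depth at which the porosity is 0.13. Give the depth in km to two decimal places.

2.95 km

Invert Athy's law: Z = ln(phi₀/phi) / k
Z = ln(0.69/0.13) / 0.566 = ln(5.308) / 0.566 = 1.6692 / 0.566 = 2.949 km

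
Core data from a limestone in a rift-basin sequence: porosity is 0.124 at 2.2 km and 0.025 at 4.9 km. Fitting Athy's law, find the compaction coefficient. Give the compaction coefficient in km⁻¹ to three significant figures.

0.593 km⁻¹

Athy: phi(z) = phi₀ e^(−βz) ⇒ phi₁/phi₂ = e^{β(z₂−z₁)} ⇒ β = ln(phi₁/phi₂)/(z₂−z₁)
β = ln(0.124/0.025) / (4.9 − 2.2) = ln(4.96) / 2.7 = 1.6014 / 2.7 = 0.5931 km⁻¹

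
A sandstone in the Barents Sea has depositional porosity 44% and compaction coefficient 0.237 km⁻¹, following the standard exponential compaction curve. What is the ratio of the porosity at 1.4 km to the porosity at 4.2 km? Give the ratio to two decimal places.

φ(d₁)/φ(d₂) = e^(−β·d₁)/e^(−β·d₂) = e^{β(d₂−d₁)}
= exp(0.237 × 2.8) = exp(0.6636) = 1.9418

1.94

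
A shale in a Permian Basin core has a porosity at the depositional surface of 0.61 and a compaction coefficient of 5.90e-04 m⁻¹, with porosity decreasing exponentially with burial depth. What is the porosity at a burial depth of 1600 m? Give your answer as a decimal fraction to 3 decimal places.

Working in km (1 km = 1000 m; β in km⁻¹ = β in m⁻¹ × 1000):
phi = phi₀·exp(−β·Z) = 0.61 × exp(−0.59 × 1.6) = 0.61 × exp(−0.944)
  = 0.61 × 0.3891 = 0.2373

0.237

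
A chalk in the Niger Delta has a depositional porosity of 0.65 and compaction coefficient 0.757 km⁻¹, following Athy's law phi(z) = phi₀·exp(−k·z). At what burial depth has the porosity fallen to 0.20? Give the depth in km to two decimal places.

1.56 km

Invert Athy's law: z = ln(phi₀/phi) / k
z = ln(0.65/0.2) / 0.757 = ln(3.25) / 0.757 = 1.1787 / 0.757 = 1.557 km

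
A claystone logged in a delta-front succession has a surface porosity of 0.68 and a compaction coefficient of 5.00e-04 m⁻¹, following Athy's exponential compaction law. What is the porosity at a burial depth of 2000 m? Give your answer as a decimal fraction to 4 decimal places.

0.2502

Working in km (1 km = 1000 m; k in km⁻¹ = k in m⁻¹ × 1000):
φ = φ₀·exp(−k·d) = 0.68 × exp(−0.5 × 2) = 0.68 × exp(−1)
  = 0.68 × 0.3679 = 0.2502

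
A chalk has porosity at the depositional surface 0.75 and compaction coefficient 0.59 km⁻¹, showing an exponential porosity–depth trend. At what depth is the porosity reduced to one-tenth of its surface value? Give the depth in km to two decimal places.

n/n₀ = 1/10 ⇒ exp(−β·Z) = 1/10 ⇒ Z = ln(10) / β
Z = 2.3026 / 0.59 = 3.903 km

3.90 km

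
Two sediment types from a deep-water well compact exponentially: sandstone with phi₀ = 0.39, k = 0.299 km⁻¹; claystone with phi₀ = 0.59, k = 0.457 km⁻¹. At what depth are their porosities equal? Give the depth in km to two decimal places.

Set phi₀ₐ e^(−kₐz) = phi₀ᵦ e^(−kᵦz) ⇒ ln(phi₀ₐ/phi₀ᵦ) = (kₐ − kᵦ)·z
z = ln(0.39/0.59) / (0.299 − 0.457) = -0.4140 / -0.158 = 2.620 km

2.62 km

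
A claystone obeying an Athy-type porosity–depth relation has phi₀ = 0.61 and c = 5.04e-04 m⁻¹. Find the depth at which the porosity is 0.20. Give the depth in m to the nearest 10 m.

2210 m

Working in km (1 km = 1000 m; c in km⁻¹ = c in m⁻¹ × 1000):
Invert Athy's law: z = ln(phi₀/phi) / c
z = ln(0.61/0.2) / 0.504 = ln(3.05) / 0.504 = 1.1151 / 0.504 = 2.213 km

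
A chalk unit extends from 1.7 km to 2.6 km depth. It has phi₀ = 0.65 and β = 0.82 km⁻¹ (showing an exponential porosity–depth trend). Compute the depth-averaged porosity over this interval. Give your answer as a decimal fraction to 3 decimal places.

0.114

⟨phi⟩ = (1/(z₂−z₁)) ∫ phi₀ e^(−βz) dz = phi₀·(e^(−β·z₁) − e^(−β·z₂)) / (β·(z₂−z₁))
e^(−0.82×1.7) = 0.2481; e^(−0.82×2.6) = 0.1186
⟨phi⟩ = 0.65 × (0.2481 − 0.1186) / (0.82 × 0.9) = 0.65 × 0.1754 = 0.1140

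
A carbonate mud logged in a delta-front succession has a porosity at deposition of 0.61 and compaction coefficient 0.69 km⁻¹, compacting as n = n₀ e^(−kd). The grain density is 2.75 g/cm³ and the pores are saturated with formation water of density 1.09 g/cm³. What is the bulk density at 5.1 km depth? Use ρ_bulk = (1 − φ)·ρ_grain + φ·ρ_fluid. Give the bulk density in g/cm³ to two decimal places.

Porosity at depth: n = 0.61·exp(−0.69×5.1) = 0.61×0.0296 = 0.0181
Bulk density: ρ_b = (1−n)ρ_g + n·ρ_f = 0.9819×2.75 + 0.0181×1.09
       = 2.700 + 0.020 = 2.720 g/cm³

2.72 g/cm³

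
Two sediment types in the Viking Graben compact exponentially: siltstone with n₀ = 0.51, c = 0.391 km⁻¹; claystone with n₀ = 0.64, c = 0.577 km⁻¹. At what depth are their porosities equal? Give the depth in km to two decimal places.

Set n₀ₐ e^(−cₐz) = n₀ᵦ e^(−cᵦz) ⇒ ln(n₀ₐ/n₀ᵦ) = (cₐ − cᵦ)·z
z = ln(0.51/0.64) / (0.391 − 0.577) = -0.2271 / -0.186 = 1.221 km

1.22 km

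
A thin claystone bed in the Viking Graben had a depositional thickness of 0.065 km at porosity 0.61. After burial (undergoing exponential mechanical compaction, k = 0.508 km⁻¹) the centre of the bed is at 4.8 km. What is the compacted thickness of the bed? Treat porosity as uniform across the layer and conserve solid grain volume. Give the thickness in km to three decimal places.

Porosity at 4.8 km: n = 0.61·exp(−0.508×4.8) = 0.0533
Solid-volume conservation: h(1−n) = h₀(1−n₀) ⇒ h = h₀·(1−n₀)/(1−n)
h = 0.065 × (1 − 0.61)/(1 − 0.0533) = 0.065 × 0.4119 = 0.0268 km

0.027 km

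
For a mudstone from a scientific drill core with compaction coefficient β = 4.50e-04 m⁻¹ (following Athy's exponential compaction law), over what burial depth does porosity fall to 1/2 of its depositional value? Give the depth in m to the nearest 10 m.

1540 m

Working in km (1 km = 1000 m; β in km⁻¹ = β in m⁻¹ × 1000):
n/n₀ = 1/2 ⇒ exp(−β·d) = 1/2 ⇒ d = ln(2) / β
d = 0.6931 / 0.45 = 1.540 km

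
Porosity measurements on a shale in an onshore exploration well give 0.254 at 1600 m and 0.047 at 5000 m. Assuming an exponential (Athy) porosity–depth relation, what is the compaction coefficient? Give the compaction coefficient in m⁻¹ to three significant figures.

0.000496 m⁻¹

Working in km (1 km = 1000 m; k in km⁻¹ = k in m⁻¹ × 1000):
Athy: phi(Z) = phi₀ e^(−kZ) ⇒ phi₁/phi₂ = e^{k(Z₂−Z₁)} ⇒ k = ln(phi₁/phi₂)/(Z₂−Z₁)
k = ln(0.254/0.047) / (5 − 1.6) = ln(5.404) / 3.4 = 1.6872 / 3.4 = 0.4962 km⁻¹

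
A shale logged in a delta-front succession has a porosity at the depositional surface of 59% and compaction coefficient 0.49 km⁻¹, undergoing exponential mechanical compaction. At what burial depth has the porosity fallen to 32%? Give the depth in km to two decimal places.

Invert Athy's law: d = ln(phi₀/phi) / c
d = ln(0.59/0.32) / 0.49 = ln(1.844) / 0.49 = 0.6118 / 0.49 = 1.249 km

1.25 km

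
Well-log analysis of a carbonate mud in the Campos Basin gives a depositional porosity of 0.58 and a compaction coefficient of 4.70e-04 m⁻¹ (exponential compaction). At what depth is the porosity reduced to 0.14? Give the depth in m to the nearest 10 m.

3020 m

Working in km (1 km = 1000 m; β in km⁻¹ = β in m⁻¹ × 1000):
Invert Athy's law: z = ln(n₀/n) / β
z = ln(0.58/0.14) / 0.47 = ln(4.143) / 0.47 = 1.4214 / 0.47 = 3.024 km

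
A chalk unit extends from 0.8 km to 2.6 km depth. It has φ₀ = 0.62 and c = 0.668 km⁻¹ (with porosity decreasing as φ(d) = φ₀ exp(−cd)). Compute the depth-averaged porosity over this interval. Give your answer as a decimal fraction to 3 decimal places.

⟨φ⟩ = (1/(d₂−d₁)) ∫ φ₀ e^(−cd) dd = φ₀·(e^(−c·d₁) − e^(−c·d₂)) / (c·(d₂−d₁))
e^(−0.668×0.8) = 0.5860; e^(−0.668×2.6) = 0.1761
⟨φ⟩ = 0.62 × (0.5860 − 0.1761) / (0.668 × 1.8) = 0.62 × 0.3409 = 0.2114

0.211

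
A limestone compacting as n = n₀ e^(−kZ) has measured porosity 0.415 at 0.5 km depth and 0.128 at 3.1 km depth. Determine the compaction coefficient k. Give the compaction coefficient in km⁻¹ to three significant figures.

Athy: n(Z) = n₀ e^(−kZ) ⇒ n₁/n₂ = e^{k(Z₂−Z₁)} ⇒ k = ln(n₁/n₂)/(Z₂−Z₁)
k = ln(0.415/0.128) / (3.1 − 0.5) = ln(3.242) / 2.6 = 1.1762 / 2.6 = 0.4524 km⁻¹

0.452 km⁻¹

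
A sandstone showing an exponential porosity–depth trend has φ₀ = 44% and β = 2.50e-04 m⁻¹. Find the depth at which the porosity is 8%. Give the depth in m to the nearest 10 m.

6820 m

Working in km (1 km = 1000 m; β in km⁻¹ = β in m⁻¹ × 1000):
Invert Athy's law: Z = ln(φ₀/φ) / β
Z = ln(0.44/0.08) / 0.25 = ln(5.5) / 0.25 = 1.7047 / 0.25 = 6.819 km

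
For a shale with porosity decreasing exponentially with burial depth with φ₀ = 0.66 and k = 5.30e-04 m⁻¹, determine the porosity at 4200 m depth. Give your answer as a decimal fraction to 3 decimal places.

Working in km (1 km = 1000 m; k in km⁻¹ = k in m⁻¹ × 1000):
φ = φ₀·exp(−k·d) = 0.66 × exp(−0.53 × 4.2) = 0.66 × exp(−2.226)
  = 0.66 × 0.1080 = 0.0713

0.071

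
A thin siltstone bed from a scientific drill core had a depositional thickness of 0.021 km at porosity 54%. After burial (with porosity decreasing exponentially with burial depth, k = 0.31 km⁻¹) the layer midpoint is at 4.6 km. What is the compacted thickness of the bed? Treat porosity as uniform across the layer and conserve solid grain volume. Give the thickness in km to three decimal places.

0.011 km

Porosity at 4.6 km: phi = 0.54·exp(−0.31×4.6) = 0.1297
Solid-volume conservation: h(1−phi) = h₀(1−phi₀) ⇒ h = h₀·(1−phi₀)/(1−phi)
h = 0.021 × (1 − 0.54)/(1 − 0.1297) = 0.021 × 0.5286 = 0.0111 km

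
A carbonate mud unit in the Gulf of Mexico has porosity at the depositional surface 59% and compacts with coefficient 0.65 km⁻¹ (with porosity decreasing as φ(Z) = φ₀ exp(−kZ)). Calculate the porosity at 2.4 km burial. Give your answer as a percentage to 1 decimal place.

12.4%

φ = φ₀·exp(−k·Z) = 0.59 × exp(−0.65 × 2.4) = 0.59 × exp(−1.56)
  = 0.59 × 0.2101 = 0.1240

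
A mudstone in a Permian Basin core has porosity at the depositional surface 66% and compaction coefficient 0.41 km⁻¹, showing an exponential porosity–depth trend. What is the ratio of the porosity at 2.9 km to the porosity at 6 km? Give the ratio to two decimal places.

φ(Z₁)/φ(Z₂) = e^(−k·Z₁)/e^(−k·Z₂) = e^{k(Z₂−Z₁)}
= exp(0.41 × 3.1) = exp(1.271) = 3.5644

3.56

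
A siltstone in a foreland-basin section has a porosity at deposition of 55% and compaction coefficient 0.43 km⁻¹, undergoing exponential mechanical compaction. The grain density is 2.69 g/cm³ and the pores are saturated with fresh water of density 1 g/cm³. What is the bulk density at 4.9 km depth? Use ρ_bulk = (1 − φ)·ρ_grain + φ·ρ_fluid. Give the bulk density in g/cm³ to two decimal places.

Porosity at depth: n = 0.55·exp(−0.43×4.9) = 0.55×0.1216 = 0.0669
Bulk density: ρ_b = (1−n)ρ_g + n·ρ_f = 0.9331×2.69 + 0.0669×1
       = 2.510 + 0.067 = 2.577 g/cm³

2.58 g/cm³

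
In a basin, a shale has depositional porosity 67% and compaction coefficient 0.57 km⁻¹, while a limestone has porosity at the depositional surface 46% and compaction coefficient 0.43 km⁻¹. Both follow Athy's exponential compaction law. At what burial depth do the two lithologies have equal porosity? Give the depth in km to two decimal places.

Set n₀ₐ e^(−kₐd) = n₀ᵦ e^(−kᵦd) ⇒ ln(n₀ₐ/n₀ᵦ) = (kₐ − kᵦ)·d
d = ln(0.67/0.46) / (0.57 − 0.43) = 0.3761 / 0.14 = 2.686 km

2.69 km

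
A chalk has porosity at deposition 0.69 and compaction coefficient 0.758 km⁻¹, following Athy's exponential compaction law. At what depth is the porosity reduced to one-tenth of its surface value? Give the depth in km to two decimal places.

phi/phi₀ = 1/10 ⇒ exp(−c·d) = 1/10 ⇒ d = ln(10) / c
d = 2.3026 / 0.758 = 3.038 km

3.04 km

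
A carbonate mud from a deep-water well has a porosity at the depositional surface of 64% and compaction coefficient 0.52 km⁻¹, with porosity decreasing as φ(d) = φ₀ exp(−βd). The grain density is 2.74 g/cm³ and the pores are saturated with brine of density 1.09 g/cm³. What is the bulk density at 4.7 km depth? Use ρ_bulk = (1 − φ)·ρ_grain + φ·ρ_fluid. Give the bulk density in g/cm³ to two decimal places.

Porosity at depth: φ = 0.64·exp(−0.52×4.7) = 0.64×0.0868 = 0.0556
Bulk density: ρ_b = (1−φ)ρ_g + φ·ρ_f = 0.9444×2.74 + 0.0556×1.09
       = 2.588 + 0.061 = 2.648 g/cm³

2.65 g/cm³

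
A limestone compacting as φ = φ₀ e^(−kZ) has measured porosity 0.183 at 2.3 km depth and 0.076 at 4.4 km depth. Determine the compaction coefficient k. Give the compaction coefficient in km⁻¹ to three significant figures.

0.418 km⁻¹

Athy: φ(Z) = φ₀ e^(−kZ) ⇒ φ₁/φ₂ = e^{k(Z₂−Z₁)} ⇒ k = ln(φ₁/φ₂)/(Z₂−Z₁)
k = ln(0.183/0.076) / (4.4 − 2.3) = ln(2.408) / 2.1 = 0.8788 / 2.1 = 0.4185 km⁻¹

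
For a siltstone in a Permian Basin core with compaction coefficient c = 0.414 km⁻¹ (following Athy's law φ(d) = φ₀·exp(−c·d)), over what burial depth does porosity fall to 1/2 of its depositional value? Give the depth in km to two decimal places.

φ/φ₀ = 1/2 ⇒ exp(−c·d) = 1/2 ⇒ d = ln(2) / c
d = 0.6931 / 0.414 = 1.674 km

1.67 km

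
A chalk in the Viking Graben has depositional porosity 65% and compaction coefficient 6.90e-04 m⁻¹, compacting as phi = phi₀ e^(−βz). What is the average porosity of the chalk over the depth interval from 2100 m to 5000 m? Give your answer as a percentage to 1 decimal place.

6.6%

Working in km (1 km = 1000 m; β in km⁻¹ = β in m⁻¹ × 1000):
⟨phi⟩ = (1/(z₂−z₁)) ∫ phi₀ e^(−βz) dz = phi₀·(e^(−β·z₁) − e^(−β·z₂)) / (β·(z₂−z₁))
e^(−0.69×2.1) = 0.2348; e^(−0.69×5) = 0.0317
⟨phi⟩ = 0.65 × (0.2348 − 0.0317) / (0.69 × 2.9) = 0.65 × 0.1015 = 0.0660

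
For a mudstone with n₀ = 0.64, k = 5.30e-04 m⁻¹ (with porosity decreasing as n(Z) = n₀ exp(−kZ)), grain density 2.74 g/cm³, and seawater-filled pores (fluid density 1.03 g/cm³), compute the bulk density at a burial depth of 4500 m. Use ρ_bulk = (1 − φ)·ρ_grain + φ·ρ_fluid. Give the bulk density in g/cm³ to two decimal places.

2.64 g/cm³

Working in km (1 km = 1000 m; k in km⁻¹ = k in m⁻¹ × 1000):
Porosity at depth: n = 0.64·exp(−0.53×4.5) = 0.64×0.0921 = 0.0589
Bulk density: ρ_b = (1−n)ρ_g + n·ρ_f = 0.9411×2.74 + 0.0589×1.03
       = 2.579 + 0.061 = 2.639 g/cm³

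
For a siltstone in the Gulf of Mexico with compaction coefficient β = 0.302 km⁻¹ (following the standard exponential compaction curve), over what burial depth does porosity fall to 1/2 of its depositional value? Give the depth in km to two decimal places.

φ/φ₀ = 1/2 ⇒ exp(−β·Z) = 1/2 ⇒ Z = ln(2) / β
Z = 0.6931 / 0.302 = 2.295 km

2.30 km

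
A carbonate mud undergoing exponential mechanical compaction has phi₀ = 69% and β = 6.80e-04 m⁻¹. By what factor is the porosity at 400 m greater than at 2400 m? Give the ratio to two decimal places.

Working in km (1 km = 1000 m; β in km⁻¹ = β in m⁻¹ × 1000):
phi(Z₁)/phi(Z₂) = e^(−β·Z₁)/e^(−β·Z₂) = e^{β(Z₂−Z₁)}
= exp(0.68 × 2) = exp(1.36) = 3.8962

3.90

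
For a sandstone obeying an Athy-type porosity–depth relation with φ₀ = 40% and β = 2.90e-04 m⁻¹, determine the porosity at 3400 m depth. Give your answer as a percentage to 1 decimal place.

14.9%

Working in km (1 km = 1000 m; β in km⁻¹ = β in m⁻¹ × 1000):
φ = φ₀·exp(−β·d) = 0.4 × exp(−0.29 × 3.4) = 0.4 × exp(−0.986)
  = 0.4 × 0.3731 = 0.1492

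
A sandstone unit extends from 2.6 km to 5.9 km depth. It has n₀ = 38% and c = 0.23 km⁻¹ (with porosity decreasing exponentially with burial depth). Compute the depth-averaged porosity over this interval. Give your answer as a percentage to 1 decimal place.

⟨n⟩ = (1/(Z₂−Z₁)) ∫ n₀ e^(−cZ) dZ = n₀·(e^(−c·Z₁) − e^(−c·Z₂)) / (c·(Z₂−Z₁))
e^(−0.23×2.6) = 0.5499; e^(−0.23×5.9) = 0.2574
⟨n⟩ = 0.38 × (0.5499 − 0.2574) / (0.23 × 3.3) = 0.38 × 0.3853 = 0.1464

14.6%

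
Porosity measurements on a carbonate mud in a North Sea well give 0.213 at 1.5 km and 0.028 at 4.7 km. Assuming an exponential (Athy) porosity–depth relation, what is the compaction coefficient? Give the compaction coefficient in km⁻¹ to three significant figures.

Athy: n(d) = n₀ e^(−βd) ⇒ n₁/n₂ = e^{β(d₂−d₁)} ⇒ β = ln(n₁/n₂)/(d₂−d₁)
β = ln(0.213/0.028) / (4.7 − 1.5) = ln(7.607) / 3.2 = 2.0291 / 3.2 = 0.6341 km⁻¹

0.634 km⁻¹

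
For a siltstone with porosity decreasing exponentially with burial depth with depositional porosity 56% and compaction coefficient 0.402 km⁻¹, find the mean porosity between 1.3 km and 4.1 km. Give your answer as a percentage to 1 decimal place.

19.9%

⟨φ⟩ = (1/(Z₂−Z₁)) ∫ φ₀ e^(−kZ) dZ = φ₀·(e^(−k·Z₁) − e^(−k·Z₂)) / (k·(Z₂−Z₁))
e^(−0.402×1.3) = 0.5930; e^(−0.402×4.1) = 0.1924
⟨φ⟩ = 0.56 × (0.5930 − 0.1924) / (0.402 × 2.8) = 0.56 × 0.3559 = 0.1993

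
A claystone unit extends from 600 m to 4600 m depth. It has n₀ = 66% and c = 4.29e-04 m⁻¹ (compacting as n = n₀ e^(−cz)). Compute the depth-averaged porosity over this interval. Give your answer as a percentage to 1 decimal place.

24.4%

Working in km (1 km = 1000 m; c in km⁻¹ = c in m⁻¹ × 1000):
⟨n⟩ = (1/(z₂−z₁)) ∫ n₀ e^(−cz) dz = n₀·(e^(−c·z₁) − e^(−c·z₂)) / (c·(z₂−z₁))
e^(−0.429×0.6) = 0.7731; e^(−0.429×4.6) = 0.1390
⟨n⟩ = 0.66 × (0.7731 − 0.1390) / (0.429 × 4) = 0.66 × 0.3695 = 0.2439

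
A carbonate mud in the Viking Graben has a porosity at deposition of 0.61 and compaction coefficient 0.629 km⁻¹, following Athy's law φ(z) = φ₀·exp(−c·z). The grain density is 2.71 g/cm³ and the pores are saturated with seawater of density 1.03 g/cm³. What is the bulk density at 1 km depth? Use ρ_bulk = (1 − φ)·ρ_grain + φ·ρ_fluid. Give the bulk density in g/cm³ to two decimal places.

2.16 g/cm³

Porosity at depth: φ = 0.61·exp(−0.629×1) = 0.61×0.5331 = 0.3252
Bulk density: ρ_b = (1−φ)ρ_g + φ·ρ_f = 0.6748×2.71 + 0.3252×1.03
       = 1.829 + 0.335 = 2.164 g/cm³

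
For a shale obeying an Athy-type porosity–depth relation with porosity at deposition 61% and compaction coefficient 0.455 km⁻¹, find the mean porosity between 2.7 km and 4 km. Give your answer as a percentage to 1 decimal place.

13.5%

⟨n⟩ = (1/(d₂−d₁)) ∫ n₀ e^(−cd) dd = n₀·(e^(−c·d₁) − e^(−c·d₂)) / (c·(d₂−d₁))
e^(−0.455×2.7) = 0.2927; e^(−0.455×4) = 0.1620
⟨n⟩ = 0.61 × (0.2927 − 0.1620) / (0.455 × 1.3) = 0.61 × 0.2210 = 0.1348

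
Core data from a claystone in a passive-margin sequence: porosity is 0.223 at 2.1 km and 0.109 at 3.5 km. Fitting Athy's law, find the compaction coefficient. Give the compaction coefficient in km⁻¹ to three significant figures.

0.511 km⁻¹

Athy: phi(d) = phi₀ e^(−kd) ⇒ phi₁/phi₂ = e^{k(d₂−d₁)} ⇒ k = ln(phi₁/phi₂)/(d₂−d₁)
k = ln(0.223/0.109) / (3.5 − 2.1) = ln(2.046) / 1.4 = 0.7158 / 1.4 = 0.5113 km⁻¹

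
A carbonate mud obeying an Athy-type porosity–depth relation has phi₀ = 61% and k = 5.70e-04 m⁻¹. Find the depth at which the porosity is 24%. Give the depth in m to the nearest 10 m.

Working in km (1 km = 1000 m; k in km⁻¹ = k in m⁻¹ × 1000):
Invert Athy's law: Z = ln(phi₀/phi) / k
Z = ln(0.61/0.24) / 0.57 = ln(2.542) / 0.57 = 0.9328 / 0.57 = 1.637 km

1640 m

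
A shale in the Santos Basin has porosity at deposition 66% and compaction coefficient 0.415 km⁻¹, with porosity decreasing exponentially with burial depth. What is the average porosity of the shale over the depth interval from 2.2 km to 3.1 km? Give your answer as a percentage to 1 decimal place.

⟨φ⟩ = (1/(d₂−d₁)) ∫ φ₀ e^(−cd) dd = φ₀·(e^(−c·d₁) − e^(−c·d₂)) / (c·(d₂−d₁))
e^(−0.415×2.2) = 0.4013; e^(−0.415×3.1) = 0.2762
⟨φ⟩ = 0.66 × (0.4013 − 0.2762) / (0.415 × 0.9) = 0.66 × 0.3349 = 0.2210

22.1%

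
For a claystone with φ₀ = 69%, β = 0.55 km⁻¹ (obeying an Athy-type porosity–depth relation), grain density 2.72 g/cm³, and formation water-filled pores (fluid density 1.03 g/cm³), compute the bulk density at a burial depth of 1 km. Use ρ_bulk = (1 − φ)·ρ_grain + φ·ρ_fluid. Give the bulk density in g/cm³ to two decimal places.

2.05 g/cm³

Porosity at depth: φ = 0.69·exp(−0.55×1) = 0.69×0.5769 = 0.3981
Bulk density: ρ_b = (1−φ)ρ_g + φ·ρ_f = 0.6019×2.72 + 0.3981×1.03
       = 1.637 + 0.410 = 2.047 g/cm³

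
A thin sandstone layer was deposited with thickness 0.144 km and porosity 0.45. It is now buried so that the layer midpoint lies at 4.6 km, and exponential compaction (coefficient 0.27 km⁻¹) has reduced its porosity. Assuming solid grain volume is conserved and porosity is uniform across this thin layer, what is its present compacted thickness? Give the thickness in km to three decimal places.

Porosity at 4.6 km: φ = 0.45·exp(−0.27×4.6) = 0.1300
Solid-volume conservation: h(1−φ) = h₀(1−φ₀) ⇒ h = h₀·(1−φ₀)/(1−φ)
h = 0.144 × (1 − 0.45)/(1 − 0.1300) = 0.144 × 0.6322 = 0.0910 km

0.091 km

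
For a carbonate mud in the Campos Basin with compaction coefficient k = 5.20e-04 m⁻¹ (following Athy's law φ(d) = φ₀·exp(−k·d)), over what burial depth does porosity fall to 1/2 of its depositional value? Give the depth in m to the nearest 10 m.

1330 m

Working in km (1 km = 1000 m; k in km⁻¹ = k in m⁻¹ × 1000):
φ/φ₀ = 1/2 ⇒ exp(−k·d) = 1/2 ⇒ d = ln(2) / k
d = 0.6931 / 0.52 = 1.333 km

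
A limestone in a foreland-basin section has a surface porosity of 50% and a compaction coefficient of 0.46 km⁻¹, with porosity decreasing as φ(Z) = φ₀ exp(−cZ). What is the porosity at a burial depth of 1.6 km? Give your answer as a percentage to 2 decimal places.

23.95%

φ = φ₀·exp(−c·Z) = 0.5 × exp(−0.46 × 1.6) = 0.5 × exp(−0.736)
  = 0.5 × 0.4790 = 0.2395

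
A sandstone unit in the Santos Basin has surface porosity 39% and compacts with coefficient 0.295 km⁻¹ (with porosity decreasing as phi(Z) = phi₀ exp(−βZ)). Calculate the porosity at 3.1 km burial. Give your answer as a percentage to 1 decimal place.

15.6%

phi = phi₀·exp(−β·Z) = 0.39 × exp(−0.295 × 3.1) = 0.39 × exp(−0.9145)
  = 0.39 × 0.4007 = 0.1563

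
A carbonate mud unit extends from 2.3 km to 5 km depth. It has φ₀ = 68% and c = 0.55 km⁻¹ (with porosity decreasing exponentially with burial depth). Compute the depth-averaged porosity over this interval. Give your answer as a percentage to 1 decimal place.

10.0%

⟨φ⟩ = (1/(Z₂−Z₁)) ∫ φ₀ e^(−cZ) dZ = φ₀·(e^(−c·Z₁) − e^(−c·Z₂)) / (c·(Z₂−Z₁))
e^(−0.55×2.3) = 0.2822; e^(−0.55×5) = 0.0639
⟨φ⟩ = 0.68 × (0.2822 − 0.0639) / (0.55 × 2.7) = 0.68 × 0.1470 = 0.1000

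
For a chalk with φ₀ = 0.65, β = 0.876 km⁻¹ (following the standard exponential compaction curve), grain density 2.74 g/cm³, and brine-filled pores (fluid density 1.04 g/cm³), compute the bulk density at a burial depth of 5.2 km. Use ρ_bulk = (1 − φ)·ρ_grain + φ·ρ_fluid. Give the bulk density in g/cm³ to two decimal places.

Porosity at depth: φ = 0.65·exp(−0.876×5.2) = 0.65×0.0105 = 0.0068
Bulk density: ρ_b = (1−φ)ρ_g + φ·ρ_f = 0.9932×2.74 + 0.0068×1.04
       = 2.721 + 0.007 = 2.728 g/cm³

2.73 g/cm³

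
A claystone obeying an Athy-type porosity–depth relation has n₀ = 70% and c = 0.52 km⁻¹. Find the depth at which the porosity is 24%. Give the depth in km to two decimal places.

2.06 km

Invert Athy's law: z = ln(n₀/n) / c
z = ln(0.7/0.24) / 0.52 = ln(2.917) / 0.52 = 1.0704 / 0.52 = 2.059 km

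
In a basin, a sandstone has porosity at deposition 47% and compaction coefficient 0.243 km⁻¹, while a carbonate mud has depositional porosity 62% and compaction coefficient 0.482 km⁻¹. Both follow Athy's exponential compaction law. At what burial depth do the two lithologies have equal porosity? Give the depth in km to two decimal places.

1.16 km

Set phi₀ₐ e^(−βₐd) = phi₀ᵦ e^(−βᵦd) ⇒ ln(phi₀ₐ/phi₀ᵦ) = (βₐ − βᵦ)·d
d = ln(0.47/0.62) / (0.243 − 0.482) = -0.2770 / -0.239 = 1.159 km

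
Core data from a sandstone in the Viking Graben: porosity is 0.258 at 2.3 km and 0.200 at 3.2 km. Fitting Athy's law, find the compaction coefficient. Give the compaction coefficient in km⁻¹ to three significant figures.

0.283 km⁻¹

Athy: phi(Z) = phi₀ e^(−βZ) ⇒ phi₁/phi₂ = e^{β(Z₂−Z₁)} ⇒ β = ln(phi₁/phi₂)/(Z₂−Z₁)
β = ln(0.258/0.2) / (3.2 − 2.3) = ln(1.29) / 0.9 = 0.2546 / 0.9 = 0.2829 km⁻¹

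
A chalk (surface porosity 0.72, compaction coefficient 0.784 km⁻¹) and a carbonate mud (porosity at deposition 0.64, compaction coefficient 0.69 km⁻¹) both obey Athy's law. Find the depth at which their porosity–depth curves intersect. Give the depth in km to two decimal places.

1.25 km

Set φ₀ₐ e^(−βₐd) = φ₀ᵦ e^(−βᵦd) ⇒ ln(φ₀ₐ/φ₀ᵦ) = (βₐ − βᵦ)·d
d = ln(0.72/0.64) / (0.784 − 0.69) = 0.1178 / 0.094 = 1.253 km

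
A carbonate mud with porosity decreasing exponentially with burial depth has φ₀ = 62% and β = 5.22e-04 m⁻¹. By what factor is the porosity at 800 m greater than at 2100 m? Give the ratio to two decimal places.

Working in km (1 km = 1000 m; β in km⁻¹ = β in m⁻¹ × 1000):
φ(Z₁)/φ(Z₂) = e^(−β·Z₁)/e^(−β·Z₂) = e^{β(Z₂−Z₁)}
= exp(0.522 × 1.3) = exp(0.6786) = 1.9711

1.97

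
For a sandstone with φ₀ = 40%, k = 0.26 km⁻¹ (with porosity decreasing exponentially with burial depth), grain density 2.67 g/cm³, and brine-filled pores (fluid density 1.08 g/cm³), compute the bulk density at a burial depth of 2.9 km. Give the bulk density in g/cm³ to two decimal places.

Porosity at depth: φ = 0.4·exp(−0.26×2.9) = 0.4×0.4705 = 0.1882
Bulk density: ρ_b = (1−φ)ρ_g + φ·ρ_f = 0.8118×2.67 + 0.1882×1.08
       = 2.168 + 0.203 = 2.371 g/cm³

2.37 g/cm³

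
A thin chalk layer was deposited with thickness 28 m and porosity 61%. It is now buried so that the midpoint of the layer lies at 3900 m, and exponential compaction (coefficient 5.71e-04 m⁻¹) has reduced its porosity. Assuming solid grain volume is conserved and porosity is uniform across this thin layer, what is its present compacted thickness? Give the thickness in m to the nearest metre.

Working in km (1 km = 1000 m; c in km⁻¹ = c in m⁻¹ × 1000):
Porosity at 3.9 km: n = 0.61·exp(−0.571×3.9) = 0.0658
Solid-volume conservation: h(1−n) = h₀(1−n₀) ⇒ h = h₀·(1−n₀)/(1−n)
h = 0.028 × (1 − 0.61)/(1 − 0.0658) = 0.028 × 0.4175 = 0.0117 km

12 m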